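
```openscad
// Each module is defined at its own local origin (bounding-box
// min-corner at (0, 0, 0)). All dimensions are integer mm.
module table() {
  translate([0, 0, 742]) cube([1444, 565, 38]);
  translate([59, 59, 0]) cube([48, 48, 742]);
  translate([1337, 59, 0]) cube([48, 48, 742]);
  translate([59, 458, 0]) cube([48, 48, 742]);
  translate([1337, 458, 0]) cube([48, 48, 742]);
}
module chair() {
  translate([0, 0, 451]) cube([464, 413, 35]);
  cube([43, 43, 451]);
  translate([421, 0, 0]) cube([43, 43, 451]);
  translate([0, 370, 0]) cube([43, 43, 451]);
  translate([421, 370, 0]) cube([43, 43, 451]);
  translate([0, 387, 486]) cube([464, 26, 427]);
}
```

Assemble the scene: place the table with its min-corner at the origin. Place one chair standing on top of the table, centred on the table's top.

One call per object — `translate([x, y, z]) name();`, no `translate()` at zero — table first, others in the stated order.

table();
translate([490, 76, 780]) chair();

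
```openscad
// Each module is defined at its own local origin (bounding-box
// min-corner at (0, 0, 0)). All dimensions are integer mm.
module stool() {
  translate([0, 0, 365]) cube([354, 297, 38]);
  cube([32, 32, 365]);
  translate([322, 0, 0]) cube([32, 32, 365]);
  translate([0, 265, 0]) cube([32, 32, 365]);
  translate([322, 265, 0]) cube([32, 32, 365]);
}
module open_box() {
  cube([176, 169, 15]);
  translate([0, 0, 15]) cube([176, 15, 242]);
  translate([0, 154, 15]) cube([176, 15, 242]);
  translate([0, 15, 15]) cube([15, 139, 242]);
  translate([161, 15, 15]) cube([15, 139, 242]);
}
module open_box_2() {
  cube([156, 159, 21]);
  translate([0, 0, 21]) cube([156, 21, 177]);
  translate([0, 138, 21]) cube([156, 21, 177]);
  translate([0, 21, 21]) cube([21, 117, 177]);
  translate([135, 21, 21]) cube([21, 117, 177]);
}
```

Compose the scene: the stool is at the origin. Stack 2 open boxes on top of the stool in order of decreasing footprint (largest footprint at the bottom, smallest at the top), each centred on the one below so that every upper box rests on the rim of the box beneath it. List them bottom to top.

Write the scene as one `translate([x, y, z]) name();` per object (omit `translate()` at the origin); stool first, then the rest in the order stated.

stool();
translate([89, 64, 403]) open_box();
translate([99, 69, 660]) open_box_2();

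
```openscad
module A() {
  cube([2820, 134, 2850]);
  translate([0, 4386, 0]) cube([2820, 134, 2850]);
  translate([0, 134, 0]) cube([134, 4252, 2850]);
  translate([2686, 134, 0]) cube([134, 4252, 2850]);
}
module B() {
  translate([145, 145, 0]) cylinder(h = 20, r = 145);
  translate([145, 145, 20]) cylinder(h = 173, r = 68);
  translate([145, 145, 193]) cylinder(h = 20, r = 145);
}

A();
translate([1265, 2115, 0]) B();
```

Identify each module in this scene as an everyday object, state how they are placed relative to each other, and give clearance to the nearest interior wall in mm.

Clearances: x = 1131, y = 1981; minimum 1131 mm.

A is a house frame. B is a spool. The spool sits inside the house frame, centred. The clearance to the nearest interior wall is 1131 mm.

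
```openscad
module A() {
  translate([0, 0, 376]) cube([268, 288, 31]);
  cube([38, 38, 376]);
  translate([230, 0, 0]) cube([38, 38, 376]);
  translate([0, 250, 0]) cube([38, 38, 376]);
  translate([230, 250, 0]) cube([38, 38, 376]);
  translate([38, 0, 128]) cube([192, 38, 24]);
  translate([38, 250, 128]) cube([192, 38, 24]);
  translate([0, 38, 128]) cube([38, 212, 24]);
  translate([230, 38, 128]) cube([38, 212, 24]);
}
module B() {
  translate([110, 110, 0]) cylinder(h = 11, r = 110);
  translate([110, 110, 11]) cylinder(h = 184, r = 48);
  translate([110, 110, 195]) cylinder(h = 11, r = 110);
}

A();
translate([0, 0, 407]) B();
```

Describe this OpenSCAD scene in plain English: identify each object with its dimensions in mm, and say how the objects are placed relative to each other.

A is a four-legged stool. The seat is a 268×288×31 mm slab whose top surface is at z = 407 mm; four square legs, each 38×38 mm in cross-section, run from the floor (z = 0) to the underside of the seat, each flush with a corner of the seat. Four stretchers, 38 mm wide and 24 mm tall, connect adjacent legs with their undersides at z = 128 mm, each running between the inner faces of the legs it joins and aligned with the legs' outer faces on the other axis.

B is a spool: two coaxial disc flanges of radius 110 mm and thickness 11 mm, joined by a core cylinder of radius 48 mm and height 184 mm. The lower flange rests on z = 0 and the three cylinders share a vertical axis.

The spool is on top of the stool.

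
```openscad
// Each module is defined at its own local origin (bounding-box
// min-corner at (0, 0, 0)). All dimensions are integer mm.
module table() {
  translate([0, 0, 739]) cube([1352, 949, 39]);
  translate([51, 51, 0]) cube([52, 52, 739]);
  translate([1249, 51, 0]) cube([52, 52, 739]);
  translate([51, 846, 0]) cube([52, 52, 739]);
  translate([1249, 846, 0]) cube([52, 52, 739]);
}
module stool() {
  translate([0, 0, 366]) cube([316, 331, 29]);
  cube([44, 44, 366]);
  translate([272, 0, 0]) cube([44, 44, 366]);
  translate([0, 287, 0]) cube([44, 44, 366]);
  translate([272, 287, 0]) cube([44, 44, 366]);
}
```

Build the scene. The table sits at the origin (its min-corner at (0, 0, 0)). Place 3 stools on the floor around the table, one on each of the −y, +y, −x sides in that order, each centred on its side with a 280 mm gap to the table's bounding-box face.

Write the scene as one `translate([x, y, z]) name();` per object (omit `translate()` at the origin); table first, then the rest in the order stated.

table();
translate([518, -611, 0]) stool();
translate([518, 1229, 0]) stool();
translate([-596, 309, 0]) stool();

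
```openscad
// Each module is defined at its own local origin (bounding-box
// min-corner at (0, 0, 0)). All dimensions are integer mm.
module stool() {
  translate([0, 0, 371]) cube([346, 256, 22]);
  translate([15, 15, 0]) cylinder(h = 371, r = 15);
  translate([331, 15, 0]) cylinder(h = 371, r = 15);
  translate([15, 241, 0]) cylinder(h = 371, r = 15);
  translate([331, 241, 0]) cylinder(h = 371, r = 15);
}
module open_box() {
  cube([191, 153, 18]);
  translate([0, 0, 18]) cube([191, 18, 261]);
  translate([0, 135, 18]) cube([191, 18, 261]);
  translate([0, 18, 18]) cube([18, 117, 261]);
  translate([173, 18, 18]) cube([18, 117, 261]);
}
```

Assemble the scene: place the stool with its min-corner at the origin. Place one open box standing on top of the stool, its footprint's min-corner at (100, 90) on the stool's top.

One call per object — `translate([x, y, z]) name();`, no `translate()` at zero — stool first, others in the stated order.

stool();
translate([100, 90, 393]) open_box();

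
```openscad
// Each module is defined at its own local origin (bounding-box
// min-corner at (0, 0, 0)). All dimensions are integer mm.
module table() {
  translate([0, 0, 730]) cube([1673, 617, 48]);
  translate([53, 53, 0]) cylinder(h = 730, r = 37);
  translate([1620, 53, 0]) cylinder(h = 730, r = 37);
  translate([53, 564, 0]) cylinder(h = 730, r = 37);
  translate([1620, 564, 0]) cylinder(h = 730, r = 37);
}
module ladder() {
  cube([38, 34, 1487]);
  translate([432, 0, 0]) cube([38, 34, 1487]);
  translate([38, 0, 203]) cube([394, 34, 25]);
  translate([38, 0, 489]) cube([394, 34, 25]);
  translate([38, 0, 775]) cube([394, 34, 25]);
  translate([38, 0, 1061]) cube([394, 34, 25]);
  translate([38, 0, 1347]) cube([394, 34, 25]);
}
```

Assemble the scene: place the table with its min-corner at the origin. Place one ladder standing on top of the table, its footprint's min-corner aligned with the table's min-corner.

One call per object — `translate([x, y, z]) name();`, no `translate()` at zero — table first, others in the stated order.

table();
translate([0, 0, 778]) ladder();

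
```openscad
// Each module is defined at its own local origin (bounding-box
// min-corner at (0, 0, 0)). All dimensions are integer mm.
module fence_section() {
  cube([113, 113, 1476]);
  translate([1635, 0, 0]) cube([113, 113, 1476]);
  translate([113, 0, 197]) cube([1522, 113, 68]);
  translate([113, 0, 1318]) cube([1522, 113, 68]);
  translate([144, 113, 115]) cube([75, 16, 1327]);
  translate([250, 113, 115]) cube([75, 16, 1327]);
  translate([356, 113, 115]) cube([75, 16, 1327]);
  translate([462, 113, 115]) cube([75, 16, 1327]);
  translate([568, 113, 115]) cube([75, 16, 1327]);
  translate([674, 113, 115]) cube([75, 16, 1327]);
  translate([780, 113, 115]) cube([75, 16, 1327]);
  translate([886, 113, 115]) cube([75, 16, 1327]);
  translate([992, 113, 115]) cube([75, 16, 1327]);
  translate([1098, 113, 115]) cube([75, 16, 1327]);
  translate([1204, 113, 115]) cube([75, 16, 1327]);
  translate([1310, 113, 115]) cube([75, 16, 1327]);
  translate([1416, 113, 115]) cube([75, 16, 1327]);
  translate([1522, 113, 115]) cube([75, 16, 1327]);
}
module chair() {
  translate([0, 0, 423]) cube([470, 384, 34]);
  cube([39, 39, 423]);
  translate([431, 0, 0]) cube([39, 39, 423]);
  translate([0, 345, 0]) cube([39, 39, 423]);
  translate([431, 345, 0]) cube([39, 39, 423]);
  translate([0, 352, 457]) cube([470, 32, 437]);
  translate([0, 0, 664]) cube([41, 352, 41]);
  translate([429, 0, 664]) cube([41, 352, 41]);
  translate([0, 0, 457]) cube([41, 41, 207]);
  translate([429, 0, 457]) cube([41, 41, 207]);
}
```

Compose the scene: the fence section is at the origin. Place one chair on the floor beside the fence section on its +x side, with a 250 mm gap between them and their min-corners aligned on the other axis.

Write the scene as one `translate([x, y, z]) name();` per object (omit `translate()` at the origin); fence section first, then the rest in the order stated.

fence_section();
translate([1998, 0, 0]) chair();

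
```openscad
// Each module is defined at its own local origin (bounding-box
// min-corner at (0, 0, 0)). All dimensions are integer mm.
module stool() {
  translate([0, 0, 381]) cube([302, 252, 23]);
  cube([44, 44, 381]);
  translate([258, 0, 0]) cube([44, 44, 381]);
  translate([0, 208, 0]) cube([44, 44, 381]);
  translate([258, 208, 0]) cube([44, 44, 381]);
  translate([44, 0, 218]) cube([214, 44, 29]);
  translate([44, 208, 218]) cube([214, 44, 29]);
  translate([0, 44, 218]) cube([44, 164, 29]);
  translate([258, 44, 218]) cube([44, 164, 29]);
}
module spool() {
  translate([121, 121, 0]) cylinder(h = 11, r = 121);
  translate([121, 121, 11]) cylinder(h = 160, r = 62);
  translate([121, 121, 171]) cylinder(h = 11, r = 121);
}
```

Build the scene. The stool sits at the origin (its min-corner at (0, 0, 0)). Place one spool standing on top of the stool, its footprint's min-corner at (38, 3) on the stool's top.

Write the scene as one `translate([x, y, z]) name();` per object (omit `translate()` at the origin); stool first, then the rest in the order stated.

stool();
translate([38, 3, 404]) spool();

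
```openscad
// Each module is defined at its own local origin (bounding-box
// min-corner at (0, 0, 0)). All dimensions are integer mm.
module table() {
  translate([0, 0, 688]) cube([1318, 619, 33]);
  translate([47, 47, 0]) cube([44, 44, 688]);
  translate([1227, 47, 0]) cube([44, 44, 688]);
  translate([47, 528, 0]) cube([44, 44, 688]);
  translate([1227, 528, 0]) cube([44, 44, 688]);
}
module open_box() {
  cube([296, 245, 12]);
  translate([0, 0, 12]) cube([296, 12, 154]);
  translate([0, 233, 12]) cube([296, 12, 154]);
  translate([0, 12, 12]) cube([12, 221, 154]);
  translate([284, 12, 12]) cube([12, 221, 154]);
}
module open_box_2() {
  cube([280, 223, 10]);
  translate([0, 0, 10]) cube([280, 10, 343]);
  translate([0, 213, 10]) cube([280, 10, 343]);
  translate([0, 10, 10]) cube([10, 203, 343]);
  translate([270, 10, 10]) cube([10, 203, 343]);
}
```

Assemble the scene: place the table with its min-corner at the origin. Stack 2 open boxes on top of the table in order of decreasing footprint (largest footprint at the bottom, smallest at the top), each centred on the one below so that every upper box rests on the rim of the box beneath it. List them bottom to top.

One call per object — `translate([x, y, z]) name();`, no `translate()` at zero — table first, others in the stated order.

table();
translate([511, 187, 721]) open_box();
translate([519, 198, 887]) open_box_2();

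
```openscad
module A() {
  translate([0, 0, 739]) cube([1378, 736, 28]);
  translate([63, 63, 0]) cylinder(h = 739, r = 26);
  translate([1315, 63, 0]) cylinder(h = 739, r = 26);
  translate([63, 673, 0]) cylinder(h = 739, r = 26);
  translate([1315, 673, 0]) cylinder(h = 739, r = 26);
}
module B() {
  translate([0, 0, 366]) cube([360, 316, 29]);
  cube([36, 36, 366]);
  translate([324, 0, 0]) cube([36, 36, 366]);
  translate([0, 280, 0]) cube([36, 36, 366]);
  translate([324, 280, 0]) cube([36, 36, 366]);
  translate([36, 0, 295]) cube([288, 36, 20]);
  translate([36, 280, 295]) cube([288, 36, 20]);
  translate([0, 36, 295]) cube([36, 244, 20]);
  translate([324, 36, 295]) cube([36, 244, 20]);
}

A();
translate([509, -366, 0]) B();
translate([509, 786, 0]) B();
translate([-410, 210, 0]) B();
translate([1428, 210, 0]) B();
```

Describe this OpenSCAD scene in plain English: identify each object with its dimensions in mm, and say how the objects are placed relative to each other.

A is a table: top 1378 mm (x) × 736 mm (y), 28 mm thick, upper face at z = 767 mm, on four round legs of 52 mm diameter, each leg's bounding box inset 37 mm from the nearest pair of top edges, running from z = 0 to the bottom of the top.

B is a four-legged stool. The seat is 360×316 mm, 29 mm thick, top at z = 395 mm. It stands on four square legs, each 36×36 mm in cross-section, from z = 0 to the seat underside, each flush with a corner of the seat. Four stretchers, 36 mm wide and 20 mm tall, connect adjacent legs with their undersides at z = 295 mm, each running between the inner faces of the legs it joins and aligned with the legs' outer faces on the other axis.

Four stools sit around the table at the −y, +y, −x, +x sides.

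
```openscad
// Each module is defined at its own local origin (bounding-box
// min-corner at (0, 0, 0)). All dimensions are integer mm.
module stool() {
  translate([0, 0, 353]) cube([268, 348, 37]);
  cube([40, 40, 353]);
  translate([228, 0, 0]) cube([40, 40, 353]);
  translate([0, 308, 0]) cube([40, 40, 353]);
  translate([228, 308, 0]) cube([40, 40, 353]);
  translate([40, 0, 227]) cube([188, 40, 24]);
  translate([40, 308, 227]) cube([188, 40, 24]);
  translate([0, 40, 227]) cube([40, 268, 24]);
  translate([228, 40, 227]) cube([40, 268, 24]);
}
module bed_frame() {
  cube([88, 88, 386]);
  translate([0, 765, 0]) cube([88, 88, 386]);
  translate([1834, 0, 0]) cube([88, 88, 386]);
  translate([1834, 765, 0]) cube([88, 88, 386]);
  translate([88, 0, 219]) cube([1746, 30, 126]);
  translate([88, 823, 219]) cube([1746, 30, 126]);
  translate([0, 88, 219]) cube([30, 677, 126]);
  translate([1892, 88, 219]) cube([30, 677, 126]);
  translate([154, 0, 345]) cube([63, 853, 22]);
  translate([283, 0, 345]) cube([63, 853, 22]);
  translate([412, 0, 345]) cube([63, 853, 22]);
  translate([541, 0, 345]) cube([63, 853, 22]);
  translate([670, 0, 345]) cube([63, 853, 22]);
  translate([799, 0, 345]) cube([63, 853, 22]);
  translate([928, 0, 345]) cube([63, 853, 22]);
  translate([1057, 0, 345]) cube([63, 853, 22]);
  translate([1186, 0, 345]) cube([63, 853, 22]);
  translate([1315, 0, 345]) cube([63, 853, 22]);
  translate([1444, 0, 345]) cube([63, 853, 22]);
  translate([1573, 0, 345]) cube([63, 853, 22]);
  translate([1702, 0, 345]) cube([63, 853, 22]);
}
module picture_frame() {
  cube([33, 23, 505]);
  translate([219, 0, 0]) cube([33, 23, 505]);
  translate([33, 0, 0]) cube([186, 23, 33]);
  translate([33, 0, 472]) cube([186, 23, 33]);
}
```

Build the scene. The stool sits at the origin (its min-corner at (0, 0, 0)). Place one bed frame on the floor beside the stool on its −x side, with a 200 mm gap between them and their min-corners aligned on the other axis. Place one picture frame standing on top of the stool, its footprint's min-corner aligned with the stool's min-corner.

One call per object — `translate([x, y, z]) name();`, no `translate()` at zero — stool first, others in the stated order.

stool();
translate([-2122, 0, 0]) bed_frame();
translate([0, 0, 390]) picture_frame();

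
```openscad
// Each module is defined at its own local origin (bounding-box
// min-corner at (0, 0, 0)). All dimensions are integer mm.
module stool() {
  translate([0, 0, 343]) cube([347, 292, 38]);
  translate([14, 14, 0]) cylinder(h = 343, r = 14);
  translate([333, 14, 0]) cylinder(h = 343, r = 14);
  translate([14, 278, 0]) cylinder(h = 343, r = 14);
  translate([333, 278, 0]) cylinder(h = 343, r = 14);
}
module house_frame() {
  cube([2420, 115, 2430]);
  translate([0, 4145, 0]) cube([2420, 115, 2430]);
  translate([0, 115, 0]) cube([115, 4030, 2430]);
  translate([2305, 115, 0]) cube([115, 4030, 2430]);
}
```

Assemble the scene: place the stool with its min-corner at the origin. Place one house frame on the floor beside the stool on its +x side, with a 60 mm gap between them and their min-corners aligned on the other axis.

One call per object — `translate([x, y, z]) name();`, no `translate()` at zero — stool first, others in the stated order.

stool();
translate([407, 0, 0]) house_frame();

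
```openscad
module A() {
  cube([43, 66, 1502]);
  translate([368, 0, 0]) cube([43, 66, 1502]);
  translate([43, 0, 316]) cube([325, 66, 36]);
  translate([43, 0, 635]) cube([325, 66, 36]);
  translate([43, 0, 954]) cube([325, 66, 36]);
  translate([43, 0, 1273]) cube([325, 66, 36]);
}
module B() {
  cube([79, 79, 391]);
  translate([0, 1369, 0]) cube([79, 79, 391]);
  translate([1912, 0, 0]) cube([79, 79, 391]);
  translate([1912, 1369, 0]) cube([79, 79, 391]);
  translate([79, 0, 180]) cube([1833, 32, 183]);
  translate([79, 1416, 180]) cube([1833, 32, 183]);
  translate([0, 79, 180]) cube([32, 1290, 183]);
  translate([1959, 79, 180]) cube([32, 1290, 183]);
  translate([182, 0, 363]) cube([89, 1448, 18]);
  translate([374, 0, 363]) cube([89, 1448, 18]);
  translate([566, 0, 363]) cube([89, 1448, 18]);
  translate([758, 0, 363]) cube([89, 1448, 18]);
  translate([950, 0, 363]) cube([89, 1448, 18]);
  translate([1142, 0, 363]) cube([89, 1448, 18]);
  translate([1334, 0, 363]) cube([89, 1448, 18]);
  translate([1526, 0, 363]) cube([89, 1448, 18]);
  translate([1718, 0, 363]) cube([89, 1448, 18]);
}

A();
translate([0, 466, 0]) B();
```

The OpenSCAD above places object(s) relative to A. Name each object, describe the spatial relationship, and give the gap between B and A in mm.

The bed frame's nearest face is 400 mm from the ladder's +y face.

A is a ladder. B is a bed frame. The bed frame is on the floor beside the ladder on its +y side. The gap between the bed frame and the ladder is 400 mm.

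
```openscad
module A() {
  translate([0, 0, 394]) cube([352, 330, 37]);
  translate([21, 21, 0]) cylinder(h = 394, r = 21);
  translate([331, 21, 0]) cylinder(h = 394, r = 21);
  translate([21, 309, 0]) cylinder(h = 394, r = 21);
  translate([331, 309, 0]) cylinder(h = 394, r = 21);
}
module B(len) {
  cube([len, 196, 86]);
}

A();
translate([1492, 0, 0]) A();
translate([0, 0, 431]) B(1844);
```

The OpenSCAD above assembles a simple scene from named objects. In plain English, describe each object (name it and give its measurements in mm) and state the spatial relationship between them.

A is a four-legged stool. The seat is a 352×330×37 mm slab whose top surface is at z = 431 mm; four round legs, each 42 mm in diameter, run from the floor (z = 0) to the underside of the seat, each leg's axis is inset half a diameter from the nearest pair of seat edges (so the leg's bounding box is flush with the corner).

B is a rectangular beam 1844 mm long (x), 196 mm deep (y), 86 mm thick (z).

The beam spans the tops of two stools placed 1140 mm apart, resting at z = 431 mm.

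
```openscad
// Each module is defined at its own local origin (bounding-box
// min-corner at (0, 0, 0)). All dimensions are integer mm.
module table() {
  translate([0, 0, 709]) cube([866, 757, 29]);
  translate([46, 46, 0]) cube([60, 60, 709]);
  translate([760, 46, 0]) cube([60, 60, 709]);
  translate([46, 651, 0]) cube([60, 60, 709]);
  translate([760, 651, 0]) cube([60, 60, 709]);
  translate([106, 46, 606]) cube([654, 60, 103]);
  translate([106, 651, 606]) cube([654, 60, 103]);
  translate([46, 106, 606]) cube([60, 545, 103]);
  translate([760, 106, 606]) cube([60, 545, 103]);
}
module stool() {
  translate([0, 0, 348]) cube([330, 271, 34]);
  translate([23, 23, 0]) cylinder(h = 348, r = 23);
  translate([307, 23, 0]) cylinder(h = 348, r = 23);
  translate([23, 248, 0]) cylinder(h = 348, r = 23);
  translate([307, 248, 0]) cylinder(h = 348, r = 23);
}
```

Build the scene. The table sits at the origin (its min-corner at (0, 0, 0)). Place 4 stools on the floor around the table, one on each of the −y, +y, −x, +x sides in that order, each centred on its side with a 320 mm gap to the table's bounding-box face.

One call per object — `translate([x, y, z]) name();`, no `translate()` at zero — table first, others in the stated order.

table();
translate([268, -591, 0]) stool();
translate([268, 1077, 0]) stool();
translate([-650, 243, 0]) stool();
translate([1186, 243, 0]) stool();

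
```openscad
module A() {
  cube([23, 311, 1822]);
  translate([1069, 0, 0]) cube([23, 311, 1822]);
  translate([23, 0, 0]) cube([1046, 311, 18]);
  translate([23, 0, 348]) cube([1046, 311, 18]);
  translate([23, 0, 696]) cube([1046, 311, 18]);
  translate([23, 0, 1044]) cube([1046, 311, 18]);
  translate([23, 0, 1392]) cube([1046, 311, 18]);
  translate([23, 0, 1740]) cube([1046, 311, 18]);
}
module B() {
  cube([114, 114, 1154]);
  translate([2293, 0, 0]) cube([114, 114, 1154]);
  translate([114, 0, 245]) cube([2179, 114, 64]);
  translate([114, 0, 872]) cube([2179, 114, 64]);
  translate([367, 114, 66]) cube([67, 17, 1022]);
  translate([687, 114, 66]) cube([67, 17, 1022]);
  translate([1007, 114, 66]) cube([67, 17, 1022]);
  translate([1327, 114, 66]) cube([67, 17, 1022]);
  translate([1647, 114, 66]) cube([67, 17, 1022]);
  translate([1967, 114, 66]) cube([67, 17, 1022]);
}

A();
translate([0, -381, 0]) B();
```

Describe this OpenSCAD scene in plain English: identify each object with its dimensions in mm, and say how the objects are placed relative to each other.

A is an open bookshelf. Two side panels, each 23 mm thick, 311 mm deep and 1822 mm tall, stand 1092 mm apart (outside-to-outside). Between them sit 6 shelves, each 18 mm thick and 311 mm deep, spanning the full gap between the sides. The bottom shelf rests on the floor (its underside at z = 0) and the clear gap between one shelf's top and the next shelf's underside is 330 mm.

B is a fence section. Two 114×114 mm posts, 1154 mm tall, stand on the floor with a clear span of 2179 mm between their inner faces. Two horizontal rails of 114×64 mm section span the gap between the posts with their undersides at z = 245 mm and z = 872 mm, flush with the posts' −y face. 6 pickets, each 67 mm wide, 17 mm thick and 1022 mm tall, are fixed to the +y face of the rails with their bottoms at z = 66 mm, evenly spaced across the span with equal gaps (rounded down to the nearest mm) at the −x end and between each pair — any rounding remainder accumulates at the +x end.

The fence section is on the floor beside the bookshelf on its −y side.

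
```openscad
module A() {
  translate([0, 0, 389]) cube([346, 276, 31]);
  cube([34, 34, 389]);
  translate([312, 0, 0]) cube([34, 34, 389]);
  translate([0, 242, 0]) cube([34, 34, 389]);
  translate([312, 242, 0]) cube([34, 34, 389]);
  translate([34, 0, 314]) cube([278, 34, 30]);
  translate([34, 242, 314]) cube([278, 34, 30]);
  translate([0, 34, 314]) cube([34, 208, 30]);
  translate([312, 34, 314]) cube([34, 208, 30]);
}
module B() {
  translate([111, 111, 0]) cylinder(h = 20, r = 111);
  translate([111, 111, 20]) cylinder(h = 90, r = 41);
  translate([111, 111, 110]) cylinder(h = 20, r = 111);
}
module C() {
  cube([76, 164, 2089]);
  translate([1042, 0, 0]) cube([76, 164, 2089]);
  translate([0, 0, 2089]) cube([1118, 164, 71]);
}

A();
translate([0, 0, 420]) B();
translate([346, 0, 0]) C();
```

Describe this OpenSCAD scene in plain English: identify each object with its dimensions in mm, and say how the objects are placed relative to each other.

A is a four-legged stool. The seat is a 346×276×31 mm slab whose top surface is at z = 420 mm; four square legs, each 34×34 mm in cross-section, run from the floor (z = 0) to the underside of the seat, each flush with a corner of the seat. Four stretchers, 34 mm wide and 30 mm tall, connect adjacent legs with their undersides at z = 314 mm, each running between the inner faces of the legs it joins and aligned with the legs' outer faces on the other axis.

B is a spool: two coaxial disc flanges of radius 111 mm and thickness 20 mm, joined by a core cylinder of radius 41 mm and height 90 mm. The lower flange rests on z = 0 and the three cylinders share a vertical axis.

C is a rectangular door frame: two vertical jambs of 76×164 mm section, 2089 mm tall, with a clear opening 966 mm wide between their inner faces. A header 71 mm tall and 164 mm deep lies on top of the jambs and spans the full outside width.

The spool is on top of the stool. The door frame is against the stool's +x side, with their −y faces flush.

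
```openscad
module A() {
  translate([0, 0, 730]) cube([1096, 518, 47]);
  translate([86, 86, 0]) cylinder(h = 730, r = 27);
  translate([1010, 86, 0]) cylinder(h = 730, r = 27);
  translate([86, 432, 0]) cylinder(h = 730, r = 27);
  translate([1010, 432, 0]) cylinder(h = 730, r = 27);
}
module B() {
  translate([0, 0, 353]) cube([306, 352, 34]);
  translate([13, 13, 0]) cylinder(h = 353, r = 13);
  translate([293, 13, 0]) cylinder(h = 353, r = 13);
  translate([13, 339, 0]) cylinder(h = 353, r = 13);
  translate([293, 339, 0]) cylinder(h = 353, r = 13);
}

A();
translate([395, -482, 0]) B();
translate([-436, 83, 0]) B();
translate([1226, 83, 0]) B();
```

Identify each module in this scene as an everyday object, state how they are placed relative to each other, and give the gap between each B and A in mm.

A is a table. B is a stool. Three stools sit around the table at the −y, −x, +x sides. The gap between each stool and the table is 130 mm.

Each stool's nearest face is 130 mm from the table's bounding box.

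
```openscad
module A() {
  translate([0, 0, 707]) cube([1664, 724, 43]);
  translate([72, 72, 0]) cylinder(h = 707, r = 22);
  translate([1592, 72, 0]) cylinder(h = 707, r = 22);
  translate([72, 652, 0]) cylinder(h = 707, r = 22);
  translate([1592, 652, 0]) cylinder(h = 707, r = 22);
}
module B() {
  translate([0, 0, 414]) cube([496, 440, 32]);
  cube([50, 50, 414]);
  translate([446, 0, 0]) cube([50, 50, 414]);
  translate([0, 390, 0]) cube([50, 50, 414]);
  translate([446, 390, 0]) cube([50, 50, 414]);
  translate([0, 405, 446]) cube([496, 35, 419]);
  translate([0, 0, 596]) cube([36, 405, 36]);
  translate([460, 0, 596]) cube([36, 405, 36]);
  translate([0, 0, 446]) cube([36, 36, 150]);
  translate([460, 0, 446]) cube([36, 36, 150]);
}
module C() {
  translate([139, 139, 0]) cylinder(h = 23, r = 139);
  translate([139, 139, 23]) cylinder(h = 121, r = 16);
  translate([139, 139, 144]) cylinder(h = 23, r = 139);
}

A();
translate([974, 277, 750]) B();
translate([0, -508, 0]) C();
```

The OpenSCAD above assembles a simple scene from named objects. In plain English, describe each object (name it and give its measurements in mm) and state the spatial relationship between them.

A is a table: top 1664 mm (x) × 724 mm (y), 43 mm thick, upper face at z = 750 mm, on four round legs of 44 mm diameter, each leg's bounding box inset 50 mm from the nearest pair of top edges, running from z = 0 to the bottom of the top.

B is a chair. The seat is a 496×440×32 mm slab with its top at z = 446 mm, on four 50×50 mm corner legs (flush with the seat edges, standing on z = 0). A flat backrest 35 mm thick, 419 mm tall, spans the full seat width and rises from the seat top along its +y edge, rear face flush with the rear of the seat. Two armrests of 36×36 mm section run along each side from the seat's front edge to the front of the backrest, top faces 186 mm above the seat top and outer faces flush with the seat's x-edges; a 36×36 mm post under the front of each armrest stands on the seat at the front corner.

C is a spool: two coaxial disc flanges of radius 139 mm and thickness 23 mm, joined by a core cylinder of radius 16 mm and height 121 mm. The lower flange rests on z = 0 and the three cylinders share a vertical axis.

The chair is on top of the table. The spool is on the floor beside the table on its −y side.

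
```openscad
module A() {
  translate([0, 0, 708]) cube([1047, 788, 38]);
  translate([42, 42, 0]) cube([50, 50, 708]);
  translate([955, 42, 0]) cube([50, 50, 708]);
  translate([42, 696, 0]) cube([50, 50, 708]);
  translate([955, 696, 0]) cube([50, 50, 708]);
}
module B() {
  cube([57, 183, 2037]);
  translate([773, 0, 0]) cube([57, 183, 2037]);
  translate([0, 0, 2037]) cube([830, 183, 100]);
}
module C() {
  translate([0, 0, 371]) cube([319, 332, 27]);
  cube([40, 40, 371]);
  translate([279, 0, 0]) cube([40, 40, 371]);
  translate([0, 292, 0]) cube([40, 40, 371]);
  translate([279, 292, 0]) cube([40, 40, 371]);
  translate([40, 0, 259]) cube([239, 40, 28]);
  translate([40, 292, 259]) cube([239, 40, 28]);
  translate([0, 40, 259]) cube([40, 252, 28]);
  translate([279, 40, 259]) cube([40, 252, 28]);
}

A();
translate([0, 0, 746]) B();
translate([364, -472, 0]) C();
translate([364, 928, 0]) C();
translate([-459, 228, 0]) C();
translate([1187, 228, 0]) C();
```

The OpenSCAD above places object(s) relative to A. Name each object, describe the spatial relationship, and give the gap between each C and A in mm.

Each stool's nearest face is 140 mm from the table's bounding box.

A is a table. B is a door frame. C is a stool. The door frame is on top of the table. Four stools sit around the table at the −y, +y, −x, +x sides. The gap between each stool and the table is 140 mm.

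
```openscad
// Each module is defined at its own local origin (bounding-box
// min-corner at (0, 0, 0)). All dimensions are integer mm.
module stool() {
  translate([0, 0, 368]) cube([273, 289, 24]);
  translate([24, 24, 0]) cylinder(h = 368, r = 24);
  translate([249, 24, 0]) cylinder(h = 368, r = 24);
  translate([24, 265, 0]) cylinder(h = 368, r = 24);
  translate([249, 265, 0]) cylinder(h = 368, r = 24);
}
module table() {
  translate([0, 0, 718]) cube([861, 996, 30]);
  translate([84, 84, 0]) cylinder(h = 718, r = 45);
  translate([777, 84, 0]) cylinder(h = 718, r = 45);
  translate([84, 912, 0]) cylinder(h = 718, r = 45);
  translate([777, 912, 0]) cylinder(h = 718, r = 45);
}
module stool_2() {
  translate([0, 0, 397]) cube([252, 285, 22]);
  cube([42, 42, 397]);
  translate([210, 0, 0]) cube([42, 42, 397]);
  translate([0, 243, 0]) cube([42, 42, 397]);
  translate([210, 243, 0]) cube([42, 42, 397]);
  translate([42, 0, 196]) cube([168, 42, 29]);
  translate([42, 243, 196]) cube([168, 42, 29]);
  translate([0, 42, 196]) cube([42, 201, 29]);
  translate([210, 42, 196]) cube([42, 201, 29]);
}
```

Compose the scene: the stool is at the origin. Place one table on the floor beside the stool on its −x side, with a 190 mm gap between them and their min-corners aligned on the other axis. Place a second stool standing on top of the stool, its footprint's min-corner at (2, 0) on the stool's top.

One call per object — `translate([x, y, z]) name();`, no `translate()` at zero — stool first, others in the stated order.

stool();
translate([-1051, 0, 0]) table();
translate([2, 0, 392]) stool_2();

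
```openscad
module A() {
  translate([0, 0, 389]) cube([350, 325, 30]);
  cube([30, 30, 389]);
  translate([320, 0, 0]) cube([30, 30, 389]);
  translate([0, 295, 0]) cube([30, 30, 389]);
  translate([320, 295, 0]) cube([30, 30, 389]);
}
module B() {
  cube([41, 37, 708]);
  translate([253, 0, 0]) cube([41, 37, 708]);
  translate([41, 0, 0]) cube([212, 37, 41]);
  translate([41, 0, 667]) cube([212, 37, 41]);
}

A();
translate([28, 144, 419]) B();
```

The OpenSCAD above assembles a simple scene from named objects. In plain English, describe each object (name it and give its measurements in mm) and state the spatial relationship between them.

A is a simple wooden stool: a rectangular seat 350 mm (x) by 325 mm (y), 30 mm thick, top face at z = 419 mm, on four square legs, each 30×30 mm in cross-section. The legs rest on z = 0, each flush with a corner of the seat.

B is a picture frame with a 212×626 mm rectangular opening (x by z) and a uniform 41 mm border on every side. Frame depth is 37 mm along y. It is built from two vertical stiles running the full outside height and two horizontal rails spanning the gap between the stiles.

The picture frame is on top of the stool, centred.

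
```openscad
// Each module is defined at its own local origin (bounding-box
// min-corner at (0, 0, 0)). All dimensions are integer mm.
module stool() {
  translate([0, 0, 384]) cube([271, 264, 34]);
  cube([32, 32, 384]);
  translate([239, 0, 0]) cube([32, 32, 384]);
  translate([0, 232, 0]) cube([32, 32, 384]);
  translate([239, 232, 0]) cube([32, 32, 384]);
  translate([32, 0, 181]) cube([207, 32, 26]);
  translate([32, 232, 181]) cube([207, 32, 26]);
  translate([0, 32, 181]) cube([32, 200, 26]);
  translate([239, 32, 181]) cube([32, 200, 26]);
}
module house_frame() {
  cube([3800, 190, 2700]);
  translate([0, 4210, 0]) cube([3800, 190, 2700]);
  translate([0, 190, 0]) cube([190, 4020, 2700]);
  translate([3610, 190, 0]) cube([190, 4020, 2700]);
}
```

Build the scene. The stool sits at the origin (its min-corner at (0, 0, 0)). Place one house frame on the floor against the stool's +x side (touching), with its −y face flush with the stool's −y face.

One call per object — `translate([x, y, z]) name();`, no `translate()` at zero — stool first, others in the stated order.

stool();
translate([271, 0, 0]) house_frame();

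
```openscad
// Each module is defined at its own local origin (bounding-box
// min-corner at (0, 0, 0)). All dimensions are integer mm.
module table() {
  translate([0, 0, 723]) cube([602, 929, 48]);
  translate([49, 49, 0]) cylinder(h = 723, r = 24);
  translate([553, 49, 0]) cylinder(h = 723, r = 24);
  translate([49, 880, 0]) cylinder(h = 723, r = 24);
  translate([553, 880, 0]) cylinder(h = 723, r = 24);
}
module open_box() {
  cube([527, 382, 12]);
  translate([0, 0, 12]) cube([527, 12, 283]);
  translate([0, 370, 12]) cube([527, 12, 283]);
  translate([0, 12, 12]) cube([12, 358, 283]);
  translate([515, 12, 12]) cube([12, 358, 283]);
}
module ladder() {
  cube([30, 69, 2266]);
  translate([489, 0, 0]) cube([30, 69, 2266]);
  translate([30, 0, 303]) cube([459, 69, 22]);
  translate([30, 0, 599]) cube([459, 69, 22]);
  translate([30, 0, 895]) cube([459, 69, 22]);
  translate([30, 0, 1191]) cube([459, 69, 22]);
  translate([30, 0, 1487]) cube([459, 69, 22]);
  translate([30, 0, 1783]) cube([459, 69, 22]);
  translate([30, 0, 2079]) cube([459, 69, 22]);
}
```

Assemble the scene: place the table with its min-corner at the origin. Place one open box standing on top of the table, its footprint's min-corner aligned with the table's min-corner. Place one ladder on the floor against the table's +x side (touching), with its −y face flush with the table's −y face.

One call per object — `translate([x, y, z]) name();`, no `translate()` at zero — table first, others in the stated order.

table();
translate([0, 0, 771]) open_box();
translate([602, 0, 0]) ladder();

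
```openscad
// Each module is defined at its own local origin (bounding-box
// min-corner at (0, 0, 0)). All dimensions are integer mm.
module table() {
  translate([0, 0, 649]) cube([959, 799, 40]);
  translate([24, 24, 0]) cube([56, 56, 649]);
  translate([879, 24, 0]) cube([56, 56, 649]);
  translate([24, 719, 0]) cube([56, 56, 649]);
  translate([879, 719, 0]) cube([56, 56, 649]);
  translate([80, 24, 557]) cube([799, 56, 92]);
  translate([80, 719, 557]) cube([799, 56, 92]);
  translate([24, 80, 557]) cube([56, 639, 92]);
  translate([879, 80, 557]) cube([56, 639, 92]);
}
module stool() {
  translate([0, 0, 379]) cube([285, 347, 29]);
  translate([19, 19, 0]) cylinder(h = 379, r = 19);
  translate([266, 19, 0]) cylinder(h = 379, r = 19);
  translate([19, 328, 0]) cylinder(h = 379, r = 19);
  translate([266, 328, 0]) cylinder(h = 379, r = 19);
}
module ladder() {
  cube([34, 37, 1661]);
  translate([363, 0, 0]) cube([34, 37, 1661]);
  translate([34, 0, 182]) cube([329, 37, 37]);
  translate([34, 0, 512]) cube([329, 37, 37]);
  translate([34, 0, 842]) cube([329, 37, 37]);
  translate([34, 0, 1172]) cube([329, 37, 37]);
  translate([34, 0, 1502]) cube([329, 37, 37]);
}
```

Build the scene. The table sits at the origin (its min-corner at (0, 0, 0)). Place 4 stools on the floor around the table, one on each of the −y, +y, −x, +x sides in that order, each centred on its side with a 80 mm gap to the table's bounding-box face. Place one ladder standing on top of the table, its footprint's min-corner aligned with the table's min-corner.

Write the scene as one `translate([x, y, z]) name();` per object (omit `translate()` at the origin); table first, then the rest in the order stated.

table();
translate([337, -427, 0]) stool();
translate([337, 879, 0]) stool();
translate([-365, 226, 0]) stool();
translate([1039, 226, 0]) stool();
translate([0, 0, 689]) ladder();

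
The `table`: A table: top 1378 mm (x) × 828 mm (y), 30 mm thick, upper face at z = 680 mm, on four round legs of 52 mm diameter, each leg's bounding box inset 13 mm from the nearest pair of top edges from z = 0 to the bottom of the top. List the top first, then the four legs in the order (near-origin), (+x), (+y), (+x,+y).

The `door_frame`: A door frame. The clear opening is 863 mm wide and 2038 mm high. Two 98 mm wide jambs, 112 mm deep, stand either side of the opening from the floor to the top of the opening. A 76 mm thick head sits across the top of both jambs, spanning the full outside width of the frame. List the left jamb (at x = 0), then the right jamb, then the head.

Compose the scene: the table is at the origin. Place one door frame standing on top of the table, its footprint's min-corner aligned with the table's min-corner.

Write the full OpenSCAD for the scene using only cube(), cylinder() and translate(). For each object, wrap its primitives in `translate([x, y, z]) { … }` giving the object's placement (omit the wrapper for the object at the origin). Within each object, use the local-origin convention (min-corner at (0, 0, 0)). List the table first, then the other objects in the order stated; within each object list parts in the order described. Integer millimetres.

translate([0, 0, 650]) cube([1378, 828, 30]);
translate([39, 39, 0]) cylinder(h = 650, r = 26);
translate([1339, 39, 0]) cylinder(h = 650, r = 26);
translate([39, 789, 0]) cylinder(h = 650, r = 26);
translate([1339, 789, 0]) cylinder(h = 650, r = 26);
translate([0, 0, 680]) {
  cube([98, 112, 2038]);
  translate([961, 0, 0]) cube([98, 112, 2038]);
  translate([0, 0, 2038]) cube([1059, 112, 76]);
}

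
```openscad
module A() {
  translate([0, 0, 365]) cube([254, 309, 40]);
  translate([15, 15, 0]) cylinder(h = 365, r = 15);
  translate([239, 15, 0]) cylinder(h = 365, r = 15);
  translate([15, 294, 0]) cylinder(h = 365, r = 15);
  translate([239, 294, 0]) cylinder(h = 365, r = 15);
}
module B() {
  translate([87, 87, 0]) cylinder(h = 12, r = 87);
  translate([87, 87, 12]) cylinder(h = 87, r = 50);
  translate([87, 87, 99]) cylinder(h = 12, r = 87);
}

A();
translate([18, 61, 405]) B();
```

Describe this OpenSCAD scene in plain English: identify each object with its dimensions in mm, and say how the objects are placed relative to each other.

A is a four-legged stool. The seat is 254×309 mm, 40 mm thick, top at z = 405 mm. It stands on four round legs, each 30 mm in diameter, from z = 0 to the seat underside, each leg's axis is inset half a diameter from the nearest pair of seat edges (so the leg's bounding box is flush with the corner).

B is a spool: two coaxial disc flanges of radius 87 mm and thickness 12 mm, joined by a core cylinder of radius 50 mm and height 87 mm. The lower flange rests on z = 0 and the three cylinders share a vertical axis.

The spool is on top of the stool.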